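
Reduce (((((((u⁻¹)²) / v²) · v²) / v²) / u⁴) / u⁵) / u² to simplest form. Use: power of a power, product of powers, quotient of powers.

u⁻¹³·v⁻²

(((((((u⁻¹)²) / v²) · v²) / v²) / u⁴) / u⁵) / u²
= (((((u⁻² / v²) · v²) / v²) / u⁴) / u⁵) / u²    [power of a power]
= u⁻¹³·v⁻²    [quotient of powers; product of powers]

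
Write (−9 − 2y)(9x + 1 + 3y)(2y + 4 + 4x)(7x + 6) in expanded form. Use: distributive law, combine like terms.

(−9 − 2y)(9x + 1 + 3y)(2y + 4 + 4x)(7x + 6)
= (−81x − 9 − 27y − 18xy − 2y − 6y^2)(2y + 4 + 4x)(7x + 6)    [distributive law]
= (−81x − 9 − 29y − 18xy − 6y^2)(2y + 4 + 4x)(7x + 6)    [combine like terms]
= (−162xy − 324x − 324x^2 − 18y − 36 − 36x − 58y^2 − 116y − 116xy − 36xy^2 − 72xy − 72x^2y − 12y^3 − 24y^2 − 24xy^2)(7x + 6)    [distributive law]
= (−350xy − 360x − 324x^2 − 134y − 36 − 82y^2 − 60xy^2 − 72x^2y − 12y^3)(7x + 6)    [combine like terms]
= −2450x^2y − 2100xy − 2520x^2 − 2160x − 2268x^3 − 1944x^2 − 938xy − 804y − 252x − 216 − 574xy^2 − 492y^2 − 420x^2y^2 − 360xy^2 − 504x^3y − 432x^2y − 84xy^3 − 72y^3    [distributive law]
= −2882x^2y − 3038xy − 4464x^2 − 2412x − 2268x^3 − 804y − 216 − 934xy^2 − 492y^2 − 420x^2y^2 − 504x^3y − 84xy^3 − 72y^3    [combine like terms]

−2882x^2y − 3038xy − 4464x^2 − 2412x − 2268x^3 − 804y − 216 − 934xy^2 − 492y^2 − 420x^2y^2 − 504x^3y − 84xy^3 − 72y^3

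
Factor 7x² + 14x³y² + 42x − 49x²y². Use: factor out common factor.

7x² + 14x³y² + 42x − 49x²y²
= 7(x² + 2x³y² + 6x − 7x²y²)    [factor out 7]
= 7x(x + 2x²y² + 6 − 7xy²)    [factor out x]

7x(x + 2x²y² + 6 − 7xy²)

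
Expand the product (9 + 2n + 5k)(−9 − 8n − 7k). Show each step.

(9 + 2n + 5k)(−9 − 8n − 7k)
= −81 − 72n − 63k − 18n − 16n² − 14kn − 45k − 40kn − 35k²    [distributive law]
= −81 − 90n − 108k − 16n² − 54kn − 35k²    [combine like terms]

−81 − 90n − 108k − 16n² − 54kn − 35k²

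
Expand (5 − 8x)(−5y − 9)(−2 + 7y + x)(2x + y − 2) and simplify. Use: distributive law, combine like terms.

−1517xy + 85y^2 + 620y − 511xy^2 − 175y^3 + 790x^2y + 558x − 180 − 522x^2 + 600x^2y^2 + 280xy^3 + 80x^3y + 144x^3

(5 − 8x)(−5y − 9)(−2 + 7y + x)(2x + y − 2)
= (−25y − 45 + 40xy + 72x)(−2 + 7y + x)(2x + y − 2)    [distributive law]
= (50y − 175y^2 − 25xy + 90 − 315y − 45x − 80xy + 280xy^2 + 40x^2y − 144x + 504xy + 72x^2)(2x + y − 2)    [distributive law]
= (−265y − 175y^2 + 399xy + 90 − 189x + 280xy^2 + 40x^2y + 72x^2)(2x + y − 2)    [combine like terms]
= −530xy − 265y^2 + 530y − 350xy^2 − 175y^3 + 350y^2 + 798x^2y + 399xy^2 − 798xy + 180x + 90y − 180 − 378x^2 − 189xy + 378x + 560x^2y^2 + 280xy^3 − 560xy^2 + 80x^3y + 40x^2y^2 − 80x^2y + 144x^3 + 72x^2y − 144x^2    [distributive law]
= −1517xy + 85y^2 + 620y − 511xy^2 − 175y^3 + 790x^2y + 558x − 180 − 522x^2 + 600x^2y^2 + 280xy^3 + 80x^3y + 144x^3    [combine like terms]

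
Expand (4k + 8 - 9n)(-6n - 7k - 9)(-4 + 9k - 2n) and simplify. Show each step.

325kn + 407k^2n + 408kn^2 - 716k^2 - 252k^3 - 280k + 12n - 282n^2 + 288 - 108n^3

(4k + 8 - 9n)(-6n - 7k - 9)(-4 + 9k - 2n)
= (-24kn - 28k^2 - 36k - 48n - 56k - 72 + 54n^2 + 63kn + 81n)(-4 + 9k - 2n)    [distributive law]
= (39kn - 28k^2 - 92k + 33n - 72 + 54n^2)(-4 + 9k - 2n)    [combine like terms]
= -156kn + 351k^2n - 78kn^2 + 112k^2 - 252k^3 + 56k^2n + 368k - 828k^2 + 184kn - 132n + 297kn - 66n^2 + 288 - 648k + 144n - 216n^2 + 486kn^2 - 108n^3    [distributive law]
= 325kn + 407k^2n + 408kn^2 - 716k^2 - 252k^3 - 280k + 12n - 282n^2 + 288 - 108n^3    [combine like terms]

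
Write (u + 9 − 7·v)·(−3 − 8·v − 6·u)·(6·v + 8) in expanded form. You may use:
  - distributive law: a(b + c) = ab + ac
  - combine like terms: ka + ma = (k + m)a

−70·u·v − 456·u + 204·u·v^2 − 36·u^2·v − 48·u^2 − 570·v − 216 + 142·v^2 + 336·v^3

(u + 9 − 7·v)·(−3 − 8·v − 6·u)·(6·v + 8)
= (−3·u − 8·u·v − 6·u^2 − 27 − 72·v − 54·u + 21·v + 56·v^2 + 42·u·v)·(6·v + 8)    [distributive law]
= (−57·u + 34·u·v − 6·u^2 − 27 − 51·v + 56·v^2)·(6·v + 8)    [combine like terms]
= −342·u·v − 456·u + 204·u·v^2 + 272·u·v − 36·u^2·v − 48·u^2 − 162·v − 216 − 306·v^2 − 408·v + 336·v^3 + 448·v^2    [distributive law]
= −70·u·v − 456·u + 204·u·v^2 − 36·u^2·v − 48·u^2 − 570·v − 216 + 142·v^2 + 336·v^3    [combine like terms]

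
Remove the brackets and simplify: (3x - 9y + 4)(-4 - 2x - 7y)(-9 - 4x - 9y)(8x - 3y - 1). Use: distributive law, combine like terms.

1818x^2 - 331xy + 908x + 1048x^3 + 932x^2y - 5412xy^2 + 192x^4 + 456x^3y - 1998x^2y^2 - 3861xy^3 + 423y^2 - 504y + 2484y^3 + 1701y^4 - 144

(3x - 9y + 4)(-4 - 2x - 7y)(-9 - 4x - 9y)(8x - 3y - 1)
= (-12x - 6x^2 - 21xy + 36y + 18xy + 63y^2 - 16 - 8x - 28y)(-9 - 4x - 9y)(8x - 3y - 1)    [distributive law]
= (-20x - 6x^2 - 3xy + 8y + 63y^2 - 16)(-9 - 4x - 9y)(8x - 3y - 1)    [combine like terms]
= (180x + 80x^2 + 180xy + 54x^2 + 24x^3 + 54x^2y + 27xy + 12x^2y + 27xy^2 - 72y - 32xy - 72y^2 - 567y^2 - 252xy^2 - 567y^3 + 144 + 64x + 144y)(8x - 3y - 1)    [distributive law]
= (244x + 134x^2 + 175xy + 24x^3 + 66x^2y - 225xy^2 + 72y - 639y^2 - 567y^3 + 144)(8x - 3y - 1)    [combine like terms]
= 1952x^2 - 732xy - 244x + 1072x^3 - 402x^2y - 134x^2 + 1400x^2y - 525xy^2 - 175xy + 192x^4 - 72x^3y - 24x^3 + 528x^3y - 198x^2y^2 - 66x^2y - 1800x^2y^2 + 675xy^3 + 225xy^2 + 576xy - 216y^2 - 72y - 5112xy^2 + 1917y^3 + 639y^2 - 4536xy^3 + 1701y^4 + 567y^3 + 1152x - 432y - 144    [distributive law]
= 1818x^2 - 331xy + 908x + 1048x^3 + 932x^2y - 5412xy^2 + 192x^4 + 456x^3y - 1998x^2y^2 - 3861xy^3 + 423y^2 - 504y + 2484y^3 + 1701y^4 - 144    [combine like terms]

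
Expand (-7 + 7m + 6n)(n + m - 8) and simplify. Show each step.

(-7 + 7m + 6n)(n + m - 8)
= -7n - 7m + 56 + 7mn + 7m^2 - 56m + 6n^2 + 6mn - 48n    [distributive law]
= -55n - 63m + 56 + 13mn + 7m^2 + 6n^2    [combine like terms]

-55n - 63m + 56 + 13mn + 7m^2 + 6n^2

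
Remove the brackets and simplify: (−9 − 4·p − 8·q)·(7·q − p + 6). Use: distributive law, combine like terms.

(−9 − 4·p − 8·q)·(7·q − p + 6)
= −63·q + 9·p − 54 − 28·p·q + 4·p² − 24·p − 56·q² + 8·p·q − 48·q    [distributive law]
= −111·q − 15·p − 54 − 20·p·q + 4·p² − 56·q²    [combine like terms]

−111·q − 15·p − 54 − 20·p·q + 4·p² − 56·q²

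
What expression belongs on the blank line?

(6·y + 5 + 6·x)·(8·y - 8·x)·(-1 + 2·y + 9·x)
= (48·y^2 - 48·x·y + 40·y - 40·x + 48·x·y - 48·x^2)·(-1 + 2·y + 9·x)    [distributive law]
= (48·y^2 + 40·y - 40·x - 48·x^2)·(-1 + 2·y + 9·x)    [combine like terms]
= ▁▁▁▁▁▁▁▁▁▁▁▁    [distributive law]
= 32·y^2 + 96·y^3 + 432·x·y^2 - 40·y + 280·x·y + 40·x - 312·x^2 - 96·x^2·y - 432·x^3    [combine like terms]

After distributive law, the bracketed line is:

-48·y^2 + 96·y^3 + 432·x·y^2 - 40·y + 80·y^2 + 360·x·y + 40·x - 80·x·y - 360·x^2 + 48·x^2 - 96·x^2·y - 432·x^3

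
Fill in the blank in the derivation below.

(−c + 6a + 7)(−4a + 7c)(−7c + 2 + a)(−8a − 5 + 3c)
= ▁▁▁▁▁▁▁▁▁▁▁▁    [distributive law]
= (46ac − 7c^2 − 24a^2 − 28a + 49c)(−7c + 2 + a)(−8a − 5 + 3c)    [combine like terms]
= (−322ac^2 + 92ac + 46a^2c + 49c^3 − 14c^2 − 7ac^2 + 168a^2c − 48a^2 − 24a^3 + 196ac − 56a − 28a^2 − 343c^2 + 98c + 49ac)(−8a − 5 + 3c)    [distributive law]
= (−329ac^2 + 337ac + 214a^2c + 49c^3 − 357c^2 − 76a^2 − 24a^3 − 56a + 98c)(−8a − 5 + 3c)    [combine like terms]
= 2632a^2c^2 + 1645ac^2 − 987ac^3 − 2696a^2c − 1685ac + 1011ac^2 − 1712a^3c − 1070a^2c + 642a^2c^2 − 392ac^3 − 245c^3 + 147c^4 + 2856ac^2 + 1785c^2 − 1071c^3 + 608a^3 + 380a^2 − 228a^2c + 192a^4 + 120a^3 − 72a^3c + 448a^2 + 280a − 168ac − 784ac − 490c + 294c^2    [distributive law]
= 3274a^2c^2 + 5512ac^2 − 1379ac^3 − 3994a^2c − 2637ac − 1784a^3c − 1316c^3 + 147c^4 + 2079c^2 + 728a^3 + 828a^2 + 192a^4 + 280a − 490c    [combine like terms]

Applying distributive law to the line above:

(4ac − 7c^2 − 24a^2 + 42ac − 28a + 49c)(−7c + 2 + a)(−8a − 5 + 3c)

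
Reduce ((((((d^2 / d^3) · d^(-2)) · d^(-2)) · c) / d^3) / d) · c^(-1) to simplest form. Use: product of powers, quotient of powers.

d^(-9)

((((((d^2 / d^3) · d^(-2)) · d^(-2)) · c) / d^3) / d) · c^(-1)
= (((((d^(-1) · d^(-2)) · d^(-2)) · c) / d^3) / d) · c^(-1)    [quotient of powers]
= ((((d^(-3) · d^(-2)) · c) / d^3) / d) · c^(-1)    [product of powers]
= (((d^(-5) · c) / d^3) / d) · c^(-1)    [product of powers]
= d^(-9)    [quotient of powers; product of powers]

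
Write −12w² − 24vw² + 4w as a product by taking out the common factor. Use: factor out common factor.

4w(−3w − 6vw + 1)

−12w² − 24vw² + 4w
= 4(−3w² − 6vw² + w)    [factor out 4]
= 4w(−3w − 6vw + 1)    [factor out w]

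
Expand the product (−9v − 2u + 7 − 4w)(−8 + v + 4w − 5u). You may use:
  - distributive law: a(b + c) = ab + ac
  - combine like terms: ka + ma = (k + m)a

79v − 9v² − 40vw + 43uv − 19u + 12uw + 10u² − 56 + 60w − 16w²

(−9v − 2u + 7 − 4w)(−8 + v + 4w − 5u)
= 72v − 9v² − 36vw + 45uv + 16u − 2uv − 8uw + 10u² − 56 + 7v + 28w − 35u + 32w − 4vw − 16w² + 20uw    [distributive law]
= 79v − 9v² − 40vw + 43uv − 19u + 12uw + 10u² − 56 + 60w − 16w²    [combine like terms]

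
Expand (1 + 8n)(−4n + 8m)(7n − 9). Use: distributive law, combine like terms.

(1 + 8n)(−4n + 8m)(7n − 9)
= (−4n + 8m − 32n^2 + 64mn)(7n − 9)    [distributive law]
= −28n^2 + 36n + 56mn − 72m − 224n^3 + 288n^2 + 448mn^2 − 576mn    [distributive law]
= 260n^2 + 36n − 520mn − 72m − 224n^3 + 448mn^2    [combine like terms]

260n^2 + 36n − 520mn − 72m − 224n^3 + 448mn^2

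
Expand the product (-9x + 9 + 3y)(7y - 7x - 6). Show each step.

(-9x + 9 + 3y)(7y - 7x - 6)
= -63xy + 63x^2 + 54x + 63y - 63x - 54 + 21y^2 - 21xy - 18y    [distributive law]
= -84xy + 63x^2 - 9x + 45y - 54 + 21y^2    [combine like terms]

-84xy + 63x^2 - 9x + 45y - 54 + 21y^2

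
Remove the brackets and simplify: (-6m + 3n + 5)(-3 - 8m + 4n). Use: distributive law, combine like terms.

(-6m + 3n + 5)(-3 - 8m + 4n)
= 18m + 48m^2 - 24mn - 9n - 24mn + 12n^2 - 15 - 40m + 20n    [distributive law]
= -22m + 48m^2 - 48mn + 11n + 12n^2 - 15    [combine like terms]

-22m + 48m^2 - 48mn + 11n + 12n^2 - 15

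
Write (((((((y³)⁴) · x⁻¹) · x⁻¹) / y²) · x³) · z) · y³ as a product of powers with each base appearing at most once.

(((((((y³)⁴) · x⁻¹) · x⁻¹) / y²) · x³) · z) · y³
= (((((y¹² · x⁻¹) · x⁻¹) / y²) · x³) · z) · y³    [power of a power]
= x·y¹³·z    [quotient of powers; product of powers]

x·y¹³·z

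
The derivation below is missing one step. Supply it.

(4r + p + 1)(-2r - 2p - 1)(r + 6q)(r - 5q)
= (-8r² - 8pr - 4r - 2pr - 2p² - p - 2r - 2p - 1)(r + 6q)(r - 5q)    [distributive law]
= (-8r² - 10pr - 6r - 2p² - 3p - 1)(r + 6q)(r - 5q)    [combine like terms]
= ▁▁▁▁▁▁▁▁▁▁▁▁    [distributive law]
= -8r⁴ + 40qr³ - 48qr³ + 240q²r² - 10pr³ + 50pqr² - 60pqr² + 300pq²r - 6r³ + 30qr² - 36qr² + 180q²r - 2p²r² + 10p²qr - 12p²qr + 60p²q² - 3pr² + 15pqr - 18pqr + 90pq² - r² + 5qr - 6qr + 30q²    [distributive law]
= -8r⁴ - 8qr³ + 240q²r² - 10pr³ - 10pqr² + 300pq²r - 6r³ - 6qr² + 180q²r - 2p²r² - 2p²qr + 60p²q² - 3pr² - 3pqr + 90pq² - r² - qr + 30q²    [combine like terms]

By distributive law:

(-8r³ - 48qr² - 10pr² - 60pqr - 6r² - 36qr - 2p²r - 12p²q - 3pr - 18pq - r - 6q)(r - 5q)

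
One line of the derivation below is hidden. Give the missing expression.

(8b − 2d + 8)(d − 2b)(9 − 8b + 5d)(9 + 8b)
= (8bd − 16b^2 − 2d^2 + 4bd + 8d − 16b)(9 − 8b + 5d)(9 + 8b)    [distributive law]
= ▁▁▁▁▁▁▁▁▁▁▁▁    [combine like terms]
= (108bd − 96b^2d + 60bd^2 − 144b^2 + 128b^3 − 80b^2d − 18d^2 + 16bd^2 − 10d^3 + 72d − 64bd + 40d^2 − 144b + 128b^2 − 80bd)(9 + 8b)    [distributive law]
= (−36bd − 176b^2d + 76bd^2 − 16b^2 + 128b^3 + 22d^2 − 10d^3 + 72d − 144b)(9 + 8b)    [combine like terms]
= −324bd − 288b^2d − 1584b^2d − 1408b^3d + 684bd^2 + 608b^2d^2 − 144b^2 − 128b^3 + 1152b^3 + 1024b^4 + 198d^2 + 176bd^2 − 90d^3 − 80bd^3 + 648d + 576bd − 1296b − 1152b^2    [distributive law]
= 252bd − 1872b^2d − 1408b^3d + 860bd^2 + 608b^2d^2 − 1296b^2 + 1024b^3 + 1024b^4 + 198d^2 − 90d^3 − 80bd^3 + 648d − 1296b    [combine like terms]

By combine like terms:

(12bd − 16b^2 − 2d^2 + 8d − 16b)(9 − 8b + 5d)(9 + 8b)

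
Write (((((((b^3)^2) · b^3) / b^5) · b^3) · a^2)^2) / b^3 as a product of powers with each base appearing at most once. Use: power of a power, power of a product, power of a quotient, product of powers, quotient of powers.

(((((((b^3)^2) · b^3) / b^5) · b^3) · a^2)^2) / b^3
= (((((((b^3)^2) · b^3) / b^5) · b^3)^2) · ((a^2)^2)) / b^3    [power of a product]
= (((((((b^3)^2) · b^3) / b^5)^2) · ((b^3)^2)) · ((a^2)^2)) / b^3    [power of a product]
= (((((((b^3)^2) · b^3)^2) / ((b^5)^2)) · ((b^3)^2)) · ((a^2)^2)) / b^3    [power of a quotient]
= (((((((b^3)^2)^2) · ((b^3)^2)) / ((b^5)^2)) · ((b^3)^2)) · ((a^2)^2)) / b^3    [power of a product]
= ((((((b^3)^4) · ((b^3)^2)) / ((b^5)^2)) · ((b^3)^2)) · ((a^2)^2)) / b^3    [power of a power]
= ((((b^12 · ((b^3)^2)) / ((b^5)^2)) · ((b^3)^2)) · ((a^2)^2)) / b^3    [power of a power]
= ((((b^12 · b^6) / ((b^5)^2)) · ((b^3)^2)) · ((a^2)^2)) / b^3    [power of a power]
= (((b^18 / ((b^5)^2)) · ((b^3)^2)) · ((a^2)^2)) / b^3    [product of powers]
= (((b^18 / b^10) · ((b^3)^2)) · ((a^2)^2)) / b^3    [power of a power]
= ((b^8 · ((b^3)^2)) · ((a^2)^2)) / b^3    [quotient of powers]
= ((b^8 · b^6) · ((a^2)^2)) / b^3    [power of a power]
= (b^14 · ((a^2)^2)) / b^3    [product of powers]
= (b^14 · a^4) / b^3    [power of a power]
= a^4b^11    [quotient of powers]

a^4b^11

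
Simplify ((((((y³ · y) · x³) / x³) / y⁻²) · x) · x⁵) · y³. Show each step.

((((((y³ · y) · x³) / x³) / y⁻²) · x) · x⁵) · y³
= (((((y⁴ · x³) / x³) / y⁻²) · x) · x⁵) · y³    [product of powers]
= x⁶y⁹    [quotient of powers; product of powers]

x⁶y⁹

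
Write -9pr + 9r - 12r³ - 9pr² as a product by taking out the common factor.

3r(-3p + 3 - 4r² - 3pr)

-9pr + 9r - 12r³ - 9pr²
= 3(-3pr + 3r - 4r³ - 3pr²)    [factor out 3]
= 3r(-3p + 3 - 4r² - 3pr)    [factor out r]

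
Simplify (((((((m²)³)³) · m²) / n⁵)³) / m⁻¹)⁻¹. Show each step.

(((((((m²)³)³) · m²) / n⁵)³) / m⁻¹)⁻¹
= (((((((m²)³)³) · m²) / n⁵)³)⁻¹) / ((m⁻¹)⁻¹)    [power of a quotient]
= ((((((m²)³)³) · m²) / n⁵)⁻³) / ((m⁻¹)⁻¹)    [power of a power]
= ((((((m²)³)³) · m²)⁻³) / ((n⁵)⁻³)) / ((m⁻¹)⁻¹)    [power of a quotient]
= ((((((m²)³)³)⁻³) · ((m²)⁻³)) / ((n⁵)⁻³)) / ((m⁻¹)⁻¹)    [power of a product]
= (((((m²)³)⁻⁹) · ((m²)⁻³)) / ((n⁵)⁻³)) / ((m⁻¹)⁻¹)    [power of a power]
= ((((m²)⁻²⁷) · ((m²)⁻³)) / ((n⁵)⁻³)) / ((m⁻¹)⁻¹)    [power of a power]
= ((m⁻⁵⁴ · ((m²)⁻³)) / ((n⁵)⁻³)) / ((m⁻¹)⁻¹)    [power of a power]
= ((m⁻⁵⁴ · m⁻⁶) / ((n⁵)⁻³)) / ((m⁻¹)⁻¹)    [power of a power]
= (m⁻⁶⁰ / ((n⁵)⁻³)) / ((m⁻¹)⁻¹)    [product of powers]
= (m⁻⁶⁰ / n⁻¹⁵) / ((m⁻¹)⁻¹)    [power of a power]
= (m⁻⁶⁰ / n⁻¹⁵) / m    [power of a power]
= m⁻⁶¹·n¹⁵    [quotient of powers]

m⁻⁶¹·n¹⁵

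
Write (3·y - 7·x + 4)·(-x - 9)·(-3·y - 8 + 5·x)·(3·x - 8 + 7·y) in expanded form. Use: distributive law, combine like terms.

-225·x²·y² - 1845·x·y² + 63·x·y³ + 1097·x²·y - 1288·x·y + 137·x³·y + 1620·y² + 567·y³ - 576·y + 437·x³ - 3868·x² + 105·x⁴ + 6080·x - 2304

(3·y - 7·x + 4)·(-x - 9)·(-3·y - 8 + 5·x)·(3·x - 8 + 7·y)
= (-3·x·y - 27·y + 7·x² + 63·x - 4·x - 36)·(-3·y - 8 + 5·x)·(3·x - 8 + 7·y)    [distributive law]
= (-3·x·y - 27·y + 7·x² + 59·x - 36)·(-3·y - 8 + 5·x)·(3·x - 8 + 7·y)    [combine like terms]
= (9·x·y² + 24·x·y - 15·x²·y + 81·y² + 216·y - 135·x·y - 21·x²·y - 56·x² + 35·x³ - 177·x·y - 472·x + 295·x² + 108·y + 288 - 180·x)·(3·x - 8 + 7·y)    [distributive law]
= (9·x·y² - 288·x·y - 36·x²·y + 81·y² + 324·y + 239·x² + 35·x³ - 652·x + 288)·(3·x - 8 + 7·y)    [combine like terms]
= 27·x²·y² - 72·x·y² + 63·x·y³ - 864·x²·y + 2304·x·y - 2016·x·y² - 108·x³·y + 288·x²·y - 252·x²·y² + 243·x·y² - 648·y² + 567·y³ + 972·x·y - 2592·y + 2268·y² + 717·x³ - 1912·x² + 1673·x²·y + 105·x⁴ - 280·x³ + 245·x³·y - 1956·x² + 5216·x - 4564·x·y + 864·x - 2304 + 2016·y    [distributive law]
= -225·x²·y² - 1845·x·y² + 63·x·y³ + 1097·x²·y - 1288·x·y + 137·x³·y + 1620·y² + 567·y³ - 576·y + 437·x³ - 3868·x² + 105·x⁴ + 6080·x - 2304    [combine like terms]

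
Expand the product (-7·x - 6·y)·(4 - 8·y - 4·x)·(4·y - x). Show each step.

(-7·x - 6·y)·(4 - 8·y - 4·x)·(4·y - x)
= (-28·x + 56·x·y + 28·x^2 - 24·y + 48·y^2 + 24·x·y)·(4·y - x)    [distributive law]
= (-28·x + 80·x·y + 28·x^2 - 24·y + 48·y^2)·(4·y - x)    [combine like terms]
= -112·x·y + 28·x^2 + 320·x·y^2 - 80·x^2·y + 112·x^2·y - 28·x^3 - 96·y^2 + 24·x·y + 192·y^3 - 48·x·y^2    [distributive law]
= -88·x·y + 28·x^2 + 272·x·y^2 + 32·x^2·y - 28·x^3 - 96·y^2 + 192·y^3    [combine like terms]

-88·x·y + 28·x^2 + 272·x·y^2 + 32·x^2·y - 28·x^3 - 96·y^2 + 192·y^3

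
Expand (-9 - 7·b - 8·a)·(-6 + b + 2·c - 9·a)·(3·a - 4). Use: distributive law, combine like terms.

(-9 - 7·b - 8·a)·(-6 + b + 2·c - 9·a)·(3·a - 4)
= (54 - 9·b - 18·c + 81·a + 42·b - 7·b² - 14·b·c + 63·a·b + 48·a - 8·a·b - 16·a·c + 72·a²)·(3·a - 4)    [distributive law]
= (54 + 33·b - 18·c + 129·a - 7·b² - 14·b·c + 55·a·b - 16·a·c + 72·a²)·(3·a - 4)    [combine like terms]
= 162·a - 216 + 99·a·b - 132·b - 54·a·c + 72·c + 387·a² - 516·a - 21·a·b² + 28·b² - 42·a·b·c + 56·b·c + 165·a²·b - 220·a·b - 48·a²·c + 64·a·c + 216·a³ - 288·a²    [distributive law]
= -354·a - 216 - 121·a·b - 132·b + 10·a·c + 72·c + 99·a² - 21·a·b² + 28·b² - 42·a·b·c + 56·b·c + 165·a²·b - 48·a²·c + 216·a³    [combine like terms]

-354·a - 216 - 121·a·b - 132·b + 10·a·c + 72·c + 99·a² - 21·a·b² + 28·b² - 42·a·b·c + 56·b·c + 165·a²·b - 48·a²·c + 216·a³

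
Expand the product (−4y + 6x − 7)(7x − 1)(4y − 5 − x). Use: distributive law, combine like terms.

−112xy^2 − 84xy + 196x^2y + 16y^2 + 8y − 155x^2 − 42x^3 + 268x − 35

(−4y + 6x − 7)(7x − 1)(4y − 5 − x)
= (−28xy + 4y + 42x^2 − 6x − 49x + 7)(4y − 5 − x)    [distributive law]
= (−28xy + 4y + 42x^2 − 55x + 7)(4y − 5 − x)    [combine like terms]
= −112xy^2 + 140xy + 28x^2y + 16y^2 − 20y − 4xy + 168x^2y − 210x^2 − 42x^3 − 220xy + 275x + 55x^2 + 28y − 35 − 7x    [distributive law]
= −112xy^2 − 84xy + 196x^2y + 16y^2 + 8y − 155x^2 − 42x^3 + 268x − 35    [combine like terms]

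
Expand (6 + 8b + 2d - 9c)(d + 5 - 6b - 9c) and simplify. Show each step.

16d + 30 + 4b - 99c - 4bd - 48b² - 18bc + 2d² - 27cd + 81c²

(6 + 8b + 2d - 9c)(d + 5 - 6b - 9c)
= 6d + 30 - 36b - 54c + 8bd + 40b - 48b² - 72bc + 2d² + 10d - 12bd - 18cd - 9cd - 45c + 54bc + 81c²    [distributive law]
= 16d + 30 + 4b - 99c - 4bd - 48b² - 18bc + 2d² - 27cd + 81c²    [combine like terms]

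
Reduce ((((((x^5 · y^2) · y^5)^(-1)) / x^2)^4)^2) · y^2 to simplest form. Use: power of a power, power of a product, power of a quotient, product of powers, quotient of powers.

((((((x^5 · y^2) · y^5)^(-1)) / x^2)^4)^2) · y^2
= (((((x^5 · y^2) · y^5)^(-1)) / x^2)^8) · y^2    [power of a power]
= (((((x^5 · y^2) · y^5)^(-1))^8) / ((x^2)^8)) · y^2    [power of a quotient]
= ((((x^5 · y^2) · y^5)^(-8)) / ((x^2)^8)) · y^2    [power of a power]
= ((((x^5 · y^2)^(-8)) · ((y^5)^(-8))) / ((x^2)^8)) · y^2    [power of a product]
= (((((x^5)^(-8)) · ((y^2)^(-8))) · ((y^5)^(-8))) / ((x^2)^8)) · y^2    [power of a product]
= (((x^(-40) · ((y^2)^(-8))) · ((y^5)^(-8))) / ((x^2)^8)) · y^2    [power of a power]
= (((x^(-40) · y^(-16)) · ((y^5)^(-8))) / ((x^2)^8)) · y^2    [power of a power]
= (((x^(-40) · y^(-16)) · y^(-40)) / ((x^2)^8)) · y^2    [power of a power]
= (((x^(-40) · y^(-16)) · y^(-40)) / x^16) · y^2    [power of a power]
= x^(-56)·y^(-54)    [quotient of powers; product of powers]

x^(-56)·y^(-54)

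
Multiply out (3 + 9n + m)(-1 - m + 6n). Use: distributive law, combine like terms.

-3 - 4m + 9n - 3mn + 54n^2 - m^2

(3 + 9n + m)(-1 - m + 6n)
= -3 - 3m + 18n - 9n - 9mn + 54n^2 - m - m^2 + 6mn    [distributive law]
= -3 - 4m + 9n - 3mn + 54n^2 - m^2    [combine like terms]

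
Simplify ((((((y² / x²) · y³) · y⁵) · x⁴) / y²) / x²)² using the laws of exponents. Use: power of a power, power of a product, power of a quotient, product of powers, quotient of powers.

y¹⁶

((((((y² / x²) · y³) · y⁵) · x⁴) / y²) / x²)²
= ((((((y² / x²) · y³) · y⁵) · x⁴) / y²)²) / ((x²)²)    [power of a quotient]
= ((((((y² / x²) · y³) · y⁵) · x⁴)²) / ((y²)²)) / ((x²)²)    [power of a quotient]
= ((((((y² / x²) · y³) · y⁵)²) · ((x⁴)²)) / ((y²)²)) / ((x²)²)    [power of a product]
= ((((((y² / x²) · y³)²) · ((y⁵)²)) · ((x⁴)²)) / ((y²)²)) / ((x²)²)    [power of a product]
= ((((((y² / x²)²) · ((y³)²)) · ((y⁵)²)) · ((x⁴)²)) / ((y²)²)) / ((x²)²)    [power of a product]
= (((((((y²)²) / ((x²)²)) · ((y³)²)) · ((y⁵)²)) · ((x⁴)²)) / ((y²)²)) / ((x²)²)    [power of a quotient]
= (((((y⁴ / ((x²)²)) · ((y³)²)) · ((y⁵)²)) · ((x⁴)²)) / ((y²)²)) / ((x²)²)    [power of a power]
= (((((y⁴ / x⁴) · ((y³)²)) · ((y⁵)²)) · ((x⁴)²)) / ((y²)²)) / ((x²)²)    [power of a power]
= (((((y⁴ / x⁴) · y⁶) · ((y⁵)²)) · ((x⁴)²)) / ((y²)²)) / ((x²)²)    [power of a power]
= (((((y⁴ / x⁴) · y⁶) · y¹⁰) · ((x⁴)²)) / ((y²)²)) / ((x²)²)    [power of a power]
= (((((y⁴ / x⁴) · y⁶) · y¹⁰) · x⁸) / ((y²)²)) / ((x²)²)    [power of a power]
= (((((y⁴ / x⁴) · y⁶) · y¹⁰) · x⁸) / y⁴) / ((x²)²)    [power of a power]
= (((((y⁴ / x⁴) · y⁶) · y¹⁰) · x⁸) / y⁴) / x⁴    [power of a power]
= y¹⁶    [quotient of powers; product of powers]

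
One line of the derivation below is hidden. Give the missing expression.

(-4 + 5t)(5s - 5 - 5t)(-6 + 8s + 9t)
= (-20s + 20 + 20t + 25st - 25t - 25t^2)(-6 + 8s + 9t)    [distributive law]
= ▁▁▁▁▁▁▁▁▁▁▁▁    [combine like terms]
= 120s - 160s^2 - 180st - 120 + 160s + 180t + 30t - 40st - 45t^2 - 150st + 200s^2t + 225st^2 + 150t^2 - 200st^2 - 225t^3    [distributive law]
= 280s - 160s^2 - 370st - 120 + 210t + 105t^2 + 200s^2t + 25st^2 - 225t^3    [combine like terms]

By combine like terms:

(-20s + 20 - 5t + 25st - 25t^2)(-6 + 8s + 9t)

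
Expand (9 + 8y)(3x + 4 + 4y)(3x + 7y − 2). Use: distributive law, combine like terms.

(9 + 8y)(3x + 4 + 4y)(3x + 7y − 2)
= (27x + 36 + 36y + 24xy + 32y + 32y^2)(3x + 7y − 2)    [distributive law]
= (27x + 36 + 68y + 24xy + 32y^2)(3x + 7y − 2)    [combine like terms]
= 81x^2 + 189xy − 54x + 108x + 252y − 72 + 204xy + 476y^2 − 136y + 72x^2y + 168xy^2 − 48xy + 96xy^2 + 224y^3 − 64y^2    [distributive law]
= 81x^2 + 345xy + 54x + 116y − 72 + 412y^2 + 72x^2y + 264xy^2 + 224y^3    [combine like terms]

81x^2 + 345xy + 54x + 116y − 72 + 412y^2 + 72x^2y + 264xy^2 + 224y^3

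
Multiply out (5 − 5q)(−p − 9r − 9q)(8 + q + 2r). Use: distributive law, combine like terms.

(5 − 5q)(−p − 9r − 9q)(8 + q + 2r)
= (−5p − 45r − 45q + 5pq + 45qr + 45q^2)(8 + q + 2r)    [distributive law]
= −40p − 5pq − 10pr − 360r − 45qr − 90r^2 − 360q − 45q^2 − 90qr + 40pq + 5pq^2 + 10pqr + 360qr + 45q^2r + 90qr^2 + 360q^2 + 45q^3 + 90q^2r    [distributive law]
= −40p + 35pq − 10pr − 360r + 225qr − 90r^2 − 360q + 315q^2 + 5pq^2 + 10pqr + 135q^2r + 90qr^2 + 45q^3    [combine like terms]

−40p + 35pq − 10pr − 360r + 225qr − 90r^2 − 360q + 315q^2 + 5pq^2 + 10pqr + 135q^2r + 90qr^2 + 45q^3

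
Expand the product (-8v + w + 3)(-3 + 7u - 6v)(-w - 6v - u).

12vw - 36v^2 - 132uv + 20uvw + 288uv^2 + 56u^2v - 12v^2w - 288v^3 + 3w^2 - 18uw - 7uw^2 - 7u^2w + 6vw^2 + 9w + 54v + 9u - 21u^2

(-8v + w + 3)(-3 + 7u - 6v)(-w - 6v - u)
= (24v - 56uv + 48v^2 - 3w + 7uw - 6vw - 9 + 21u - 18v)(-w - 6v - u)    [distributive law]
= (6v - 56uv + 48v^2 - 3w + 7uw - 6vw - 9 + 21u)(-w - 6v - u)    [combine like terms]
= -6vw - 36v^2 - 6uv + 56uvw + 336uv^2 + 56u^2v - 48v^2w - 288v^3 - 48uv^2 + 3w^2 + 18vw + 3uw - 7uw^2 - 42uvw - 7u^2w + 6vw^2 + 36v^2w + 6uvw + 9w + 54v + 9u - 21uw - 126uv - 21u^2    [distributive law]
= 12vw - 36v^2 - 132uv + 20uvw + 288uv^2 + 56u^2v - 12v^2w - 288v^3 + 3w^2 - 18uw - 7uw^2 - 7u^2w + 6vw^2 + 9w + 54v + 9u - 21u^2    [combine like terms]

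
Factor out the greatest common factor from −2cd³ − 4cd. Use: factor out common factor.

2cd(−d² − 2)

−2cd³ − 4cd
= 2(−cd³ − 2cd)    [factor out 2]
= 2cd(−d² − 2)    [factor out cd]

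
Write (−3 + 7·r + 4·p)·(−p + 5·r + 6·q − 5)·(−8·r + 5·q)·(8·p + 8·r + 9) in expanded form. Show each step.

(−3 + 7·r + 4·p)·(−p + 5·r + 6·q − 5)·(−8·r + 5·q)·(8·p + 8·r + 9)
= (3·p − 15·r − 18·q + 15 − 7·p·r + 35·r^2 + 42·q·r − 35·r − 4·p^2 + 20·p·r + 24·p·q − 20·p)·(−8·r + 5·q)·(8·p + 8·r + 9)    [distributive law]
= (−17·p − 50·r − 18·q + 15 + 13·p·r + 35·r^2 + 42·q·r − 4·p^2 + 24·p·q)·(−8·r + 5·q)·(8·p + 8·r + 9)    [combine like terms]
= (136·p·r − 85·p·q + 400·r^2 − 250·q·r + 144·q·r − 90·q^2 − 120·r + 75·q − 104·p·r^2 + 65·p·q·r − 280·r^3 + 175·q·r^2 − 336·q·r^2 + 210·q^2·r + 32·p^2·r − 20·p^2·q − 192·p·q·r + 120·p·q^2)·(8·p + 8·r + 9)    [distributive law]
= (136·p·r − 85·p·q + 400·r^2 − 106·q·r − 90·q^2 − 120·r + 75·q − 104·p·r^2 − 127·p·q·r − 280·r^3 − 161·q·r^2 + 210·q^2·r + 32·p^2·r − 20·p^2·q + 120·p·q^2)·(8·p + 8·r + 9)    [combine like terms]
= 1088·p^2·r + 1088·p·r^2 + 1224·p·r − 680·p^2·q − 680·p·q·r − 765·p·q + 3200·p·r^2 + 3200·r^3 + 3600·r^2 − 848·p·q·r − 848·q·r^2 − 954·q·r − 720·p·q^2 − 720·q^2·r − 810·q^2 − 960·p·r − 960·r^2 − 1080·r + 600·p·q + 600·q·r + 675·q − 832·p^2·r^2 − 832·p·r^3 − 936·p·r^2 − 1016·p^2·q·r − 1016·p·q·r^2 − 1143·p·q·r − 2240·p·r^3 − 2240·r^4 − 2520·r^3 − 1288·p·q·r^2 − 1288·q·r^3 − 1449·q·r^2 + 1680·p·q^2·r + 1680·q^2·r^2 + 1890·q^2·r + 256·p^3·r + 256·p^2·r^2 + 288·p^2·r − 160·p^3·q − 160·p^2·q·r − 180·p^2·q + 960·p^2·q^2 + 960·p·q^2·r + 1080·p·q^2    [distributive law]
= 1376·p^2·r + 3352·p·r^2 + 264·p·r − 860·p^2·q − 2671·p·q·r − 165·p·q + 680·r^3 + 2640·r^2 − 2297·q·r^2 − 354·q·r + 360·p·q^2 + 1170·q^2·r − 810·q^2 − 1080·r + 675·q − 576·p^2·r^2 − 3072·p·r^3 − 1176·p^2·q·r − 2304·p·q·r^2 − 2240·r^4 − 1288·q·r^3 + 2640·p·q^2·r + 1680·q^2·r^2 + 256·p^3·r − 160·p^3·q + 960·p^2·q^2    [combine like terms]

1376·p^2·r + 3352·p·r^2 + 264·p·r − 860·p^2·q − 2671·p·q·r − 165·p·q + 680·r^3 + 2640·r^2 − 2297·q·r^2 − 354·q·r + 360·p·q^2 + 1170·q^2·r − 810·q^2 − 1080·r + 675·q − 576·p^2·r^2 − 3072·p·r^3 − 1176·p^2·q·r − 2304·p·q·r^2 − 2240·r^4 − 1288·q·r^3 + 2640·p·q^2·r + 1680·q^2·r^2 + 256·p^3·r − 160·p^3·q + 960·p^2·q^2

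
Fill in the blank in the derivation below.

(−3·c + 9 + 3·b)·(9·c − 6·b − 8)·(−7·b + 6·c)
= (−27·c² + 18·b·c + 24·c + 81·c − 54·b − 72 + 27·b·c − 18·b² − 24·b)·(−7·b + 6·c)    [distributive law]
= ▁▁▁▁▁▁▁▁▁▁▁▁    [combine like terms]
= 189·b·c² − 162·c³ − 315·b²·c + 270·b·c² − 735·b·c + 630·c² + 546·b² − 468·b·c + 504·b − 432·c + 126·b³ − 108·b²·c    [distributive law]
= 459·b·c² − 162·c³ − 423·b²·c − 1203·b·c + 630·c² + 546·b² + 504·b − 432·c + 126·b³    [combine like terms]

After combine like terms, the bracketed line is:

(−27·c² + 45·b·c + 105·c − 78·b − 72 − 18·b²)·(−7·b + 6·c)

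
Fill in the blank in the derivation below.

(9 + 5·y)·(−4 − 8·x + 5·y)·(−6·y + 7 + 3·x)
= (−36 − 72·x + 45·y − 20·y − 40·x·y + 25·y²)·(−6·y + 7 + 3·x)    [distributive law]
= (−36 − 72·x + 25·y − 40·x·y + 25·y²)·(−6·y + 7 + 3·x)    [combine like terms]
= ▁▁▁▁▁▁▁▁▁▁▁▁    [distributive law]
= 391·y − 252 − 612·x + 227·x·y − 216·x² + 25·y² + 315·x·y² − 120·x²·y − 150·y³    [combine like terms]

After distributive law, the bracketed line is:

216·y − 252 − 108·x + 432·x·y − 504·x − 216·x² − 150·y² + 175·y + 75·x·y + 240·x·y² − 280·x·y − 120·x²·y − 150·y³ + 175·y² + 75·x·y²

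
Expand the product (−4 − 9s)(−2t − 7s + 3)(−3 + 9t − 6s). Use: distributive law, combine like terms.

−132t + 72t^2 − 93st + 69s − 195s^2 + 36 + 162st^2 + 459s^2t − 378s^3

(−4 − 9s)(−2t − 7s + 3)(−3 + 9t − 6s)
= (8t + 28s − 12 + 18st + 63s^2 − 27s)(−3 + 9t − 6s)    [distributive law]
= (8t + s − 12 + 18st + 63s^2)(−3 + 9t − 6s)    [combine like terms]
= −24t + 72t^2 − 48st − 3s + 9st − 6s^2 + 36 − 108t + 72s − 54st + 162st^2 − 108s^2t − 189s^2 + 567s^2t − 378s^3    [distributive law]
= −132t + 72t^2 − 93st + 69s − 195s^2 + 36 + 162st^2 + 459s^2t − 378s^3    [combine like terms]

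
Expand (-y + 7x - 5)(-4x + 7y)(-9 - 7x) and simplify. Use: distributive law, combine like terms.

(-y + 7x - 5)(-4x + 7y)(-9 - 7x)
= (4xy - 7y² - 28x² + 49xy + 20x - 35y)(-9 - 7x)    [distributive law]
= (53xy - 7y² - 28x² + 20x - 35y)(-9 - 7x)    [combine like terms]
= -477xy - 371x²y + 63y² + 49xy² + 252x² + 196x³ - 180x - 140x² + 315y + 245xy    [distributive law]
= -232xy - 371x²y + 63y² + 49xy² + 112x² + 196x³ - 180x + 315y    [combine like terms]

-232xy - 371x²y + 63y² + 49xy² + 112x² + 196x³ - 180x + 315y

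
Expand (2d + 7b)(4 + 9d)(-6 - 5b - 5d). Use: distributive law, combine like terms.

-48d - 558bd - 148d^2 - 405bd^2 - 90d^3 - 168b - 140b^2 - 315b^2d

(2d + 7b)(4 + 9d)(-6 - 5b - 5d)
= (8d + 18d^2 + 28b + 63bd)(-6 - 5b - 5d)    [distributive law]
= -48d - 40bd - 40d^2 - 108d^2 - 90bd^2 - 90d^3 - 168b - 140b^2 - 140bd - 378bd - 315b^2d - 315bd^2    [distributive law]
= -48d - 558bd - 148d^2 - 405bd^2 - 90d^3 - 168b - 140b^2 - 315b^2d    [combine like terms]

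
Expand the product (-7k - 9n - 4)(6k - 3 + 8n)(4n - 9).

-168k²n + 378k² + 978kn + 27k - 440kn² + 628n² + 93n - 288n³ - 108

(-7k - 9n - 4)(6k - 3 + 8n)(4n - 9)
= (-42k² + 21k - 56kn - 54kn + 27n - 72n² - 24k + 12 - 32n)(4n - 9)    [distributive law]
= (-42k² - 3k - 110kn - 5n - 72n² + 12)(4n - 9)    [combine like terms]
= -168k²n + 378k² - 12kn + 27k - 440kn² + 990kn - 20n² + 45n - 288n³ + 648n² + 48n - 108    [distributive law]
= -168k²n + 378k² + 978kn + 27k - 440kn² + 628n² + 93n - 288n³ - 108    [combine like terms]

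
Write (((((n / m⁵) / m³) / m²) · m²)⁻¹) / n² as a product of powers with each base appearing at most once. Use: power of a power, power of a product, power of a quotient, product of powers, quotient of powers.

(((((n / m⁵) / m³) / m²) · m²)⁻¹) / n²
= (((((n / m⁵) / m³) / m²)⁻¹) · ((m²)⁻¹)) / n²    [power of a product]
= (((((n / m⁵) / m³)⁻¹) / ((m²)⁻¹)) · ((m²)⁻¹)) / n²    [power of a quotient]
= (((((n / m⁵)⁻¹) / ((m³)⁻¹)) / ((m²)⁻¹)) · ((m²)⁻¹)) / n²    [power of a quotient]
= (((((n⁻¹) / ((m⁵)⁻¹)) / ((m³)⁻¹)) / ((m²)⁻¹)) · ((m²)⁻¹)) / n²    [power of a quotient]
= ((((n⁻¹ / m⁻⁵) / ((m³)⁻¹)) / ((m²)⁻¹)) · ((m²)⁻¹)) / n²    [power of a power]
= ((((n⁻¹ / m⁻⁵) / m⁻³) / ((m²)⁻¹)) · ((m²)⁻¹)) / n²    [power of a power]
= ((((n⁻¹ / m⁻⁵) / m⁻³) / m⁻²) · ((m²)⁻¹)) / n²    [power of a power]
= ((((n⁻¹ / m⁻⁵) / m⁻³) / m⁻²) · m⁻²) / n²    [power of a power]
= m⁸n⁻³    [quotient of powers; product of powers]

m⁸n⁻³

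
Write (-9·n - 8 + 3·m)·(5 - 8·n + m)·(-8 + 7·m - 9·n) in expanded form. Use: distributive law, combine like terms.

(-9·n - 8 + 3·m)·(5 - 8·n + m)·(-8 + 7·m - 9·n)
= (-45·n + 72·n^2 - 9·m·n - 40 + 64·n - 8·m + 15·m - 24·m·n + 3·m^2)·(-8 + 7·m - 9·n)    [distributive law]
= (19·n + 72·n^2 - 33·m·n - 40 + 7·m + 3·m^2)·(-8 + 7·m - 9·n)    [combine like terms]
= -152·n + 133·m·n - 171·n^2 - 576·n^2 + 504·m·n^2 - 648·n^3 + 264·m·n - 231·m^2·n + 297·m·n^2 + 320 - 280·m + 360·n - 56·m + 49·m^2 - 63·m·n - 24·m^2 + 21·m^3 - 27·m^2·n    [distributive law]
= 208·n + 334·m·n - 747·n^2 + 801·m·n^2 - 648·n^3 - 258·m^2·n + 320 - 336·m + 25·m^2 + 21·m^3    [combine like terms]

208·n + 334·m·n - 747·n^2 + 801·m·n^2 - 648·n^3 - 258·m^2·n + 320 - 336·m + 25·m^2 + 21·m^3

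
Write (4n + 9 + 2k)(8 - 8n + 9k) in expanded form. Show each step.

(4n + 9 + 2k)(8 - 8n + 9k)
= 32n - 32n^2 + 36kn + 72 - 72n + 81k + 16k - 16kn + 18k^2    [distributive law]
= -40n - 32n^2 + 20kn + 72 + 97k + 18k^2    [combine like terms]

-40n - 32n^2 + 20kn + 72 + 97k + 18k^2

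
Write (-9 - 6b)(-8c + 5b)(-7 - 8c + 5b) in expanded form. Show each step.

-504c - 576c² + 384bc + 315b - 15b² - 384bc² + 480b²c - 150b³

(-9 - 6b)(-8c + 5b)(-7 - 8c + 5b)
= (72c - 45b + 48bc - 30b²)(-7 - 8c + 5b)    [distributive law]
= -504c - 576c² + 360bc + 315b + 360bc - 225b² - 336bc - 384bc² + 240b²c + 210b² + 240b²c - 150b³    [distributive law]
= -504c - 576c² + 384bc + 315b - 15b² - 384bc² + 480b²c - 150b³    [combine like terms]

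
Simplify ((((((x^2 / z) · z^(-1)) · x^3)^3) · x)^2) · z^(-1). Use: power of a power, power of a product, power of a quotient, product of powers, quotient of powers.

((((((x^2 / z) · z^(-1)) · x^3)^3) · x)^2) · z^(-1)
= ((((((x^2 / z) · z^(-1)) · x^3)^3)^2) · (x^2)) · z^(-1)    [power of a product]
= (((((x^2 / z) · z^(-1)) · x^3)^6) · (x^2)) · z^(-1)    [power of a power]
= (((((x^2 / z) · z^(-1))^6) · ((x^3)^6)) · (x^2)) · z^(-1)    [power of a product]
= (((((x^2 / z)^6) · ((z^(-1))^6)) · ((x^3)^6)) · (x^2)) · z^(-1)    [power of a product]
= ((((((x^2)^6) / (z^6)) · ((z^(-1))^6)) · ((x^3)^6)) · (x^2)) · z^(-1)    [power of a quotient]
= ((((x^12 / (z^6)) · ((z^(-1))^6)) · ((x^3)^6)) · (x^2)) · z^(-1)    [power of a power]
= ((((x^12 / z^6) · z^(-6)) · ((x^3)^6)) · (x^2)) · z^(-1)    [power of a power]
= ((((x^12 / z^6) · z^(-6)) · x^18) · (x^2)) · z^(-1)    [power of a power]
= x^32z^(-13)    [quotient of powers; product of powers]

x^32z^(-13)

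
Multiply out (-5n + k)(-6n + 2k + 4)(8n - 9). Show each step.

(-5n + k)(-6n + 2k + 4)(8n - 9)
= (30n^2 - 10kn - 20n - 6kn + 2k^2 + 4k)(8n - 9)    [distributive law]
= (30n^2 - 16kn - 20n + 2k^2 + 4k)(8n - 9)    [combine like terms]
= 240n^3 - 270n^2 - 128kn^2 + 144kn - 160n^2 + 180n + 16k^2n - 18k^2 + 32kn - 36k    [distributive law]
= 240n^3 - 430n^2 - 128kn^2 + 176kn + 180n + 16k^2n - 18k^2 - 36k    [combine like terms]

240n^3 - 430n^2 - 128kn^2 + 176kn + 180n + 16k^2n - 18k^2 - 36k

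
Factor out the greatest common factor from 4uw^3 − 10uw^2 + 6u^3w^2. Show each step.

2uw^2(2w − 5 + 3u^2)

4uw^3 − 10uw^2 + 6u^3w^2
= 2(2uw^3 − 5uw^2 + 3u^3w^2)    [factor out 2]
= 2uw^2(2w − 5 + 3u^2)    [factor out uw^2]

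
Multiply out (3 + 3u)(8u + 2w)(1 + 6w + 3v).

(3 + 3u)(8u + 2w)(1 + 6w + 3v)
= (24u + 6w + 24u² + 6uw)(1 + 6w + 3v)    [distributive law]
= 24u + 144uw + 72uv + 6w + 36w² + 18vw + 24u² + 144u²w + 72u²v + 6uw + 36uw² + 18uvw    [distributive law]
= 24u + 150uw + 72uv + 6w + 36w² + 18vw + 24u² + 144u²w + 72u²v + 36uw² + 18uvw    [combine like terms]

24u + 150uw + 72uv + 6w + 36w² + 18vw + 24u² + 144u²w + 72u²v + 36uw² + 18uvw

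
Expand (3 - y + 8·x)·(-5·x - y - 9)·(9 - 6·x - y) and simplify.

(3 - y + 8·x)·(-5·x - y - 9)·(9 - 6·x - y)
= (-15·x - 3·y - 27 + 5·x·y + y^2 + 9·y - 40·x^2 - 8·x·y - 72·x)·(9 - 6·x - y)    [distributive law]
= (-87·x + 6·y - 27 - 3·x·y + y^2 - 40·x^2)·(9 - 6·x - y)    [combine like terms]
= -783·x + 522·x^2 + 87·x·y + 54·y - 36·x·y - 6·y^2 - 243 + 162·x + 27·y - 27·x·y + 18·x^2·y + 3·x·y^2 + 9·y^2 - 6·x·y^2 - y^3 - 360·x^2 + 240·x^3 + 40·x^2·y    [distributive law]
= -621·x + 162·x^2 + 24·x·y + 81·y + 3·y^2 - 243 + 58·x^2·y - 3·x·y^2 - y^3 + 240·x^3    [combine like terms]

-621·x + 162·x^2 + 24·x·y + 81·y + 3·y^2 - 243 + 58·x^2·y - 3·x·y^2 - y^3 + 240·x^3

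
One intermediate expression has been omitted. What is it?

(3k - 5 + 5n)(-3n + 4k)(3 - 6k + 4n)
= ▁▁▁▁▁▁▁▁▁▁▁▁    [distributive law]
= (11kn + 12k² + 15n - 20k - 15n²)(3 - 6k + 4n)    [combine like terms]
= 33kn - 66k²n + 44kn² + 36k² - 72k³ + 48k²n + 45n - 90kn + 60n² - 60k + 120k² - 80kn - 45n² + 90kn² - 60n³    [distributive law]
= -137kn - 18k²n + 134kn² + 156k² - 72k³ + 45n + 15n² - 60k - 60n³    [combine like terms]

After distributive law, the bracketed line is:

(-9kn + 12k² + 15n - 20k - 15n² + 20kn)(3 - 6k + 4n)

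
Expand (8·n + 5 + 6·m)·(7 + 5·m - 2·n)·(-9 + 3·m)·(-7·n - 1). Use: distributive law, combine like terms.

2754·n² + 2619·n + 846·m·n² + 3600·m·n - 588·m²·n² + 399·m²·n - 1008·n³ + 336·m·n³ + 315 + 498·m + 69·m² - 630·m³·n - 90·m³

(8·n + 5 + 6·m)·(7 + 5·m - 2·n)·(-9 + 3·m)·(-7·n - 1)
= (56·n + 40·m·n - 16·n² + 35 + 25·m - 10·n + 42·m + 30·m² - 12·m·n)·(-9 + 3·m)·(-7·n - 1)    [distributive law]
= (46·n + 28·m·n - 16·n² + 35 + 67·m + 30·m²)·(-9 + 3·m)·(-7·n - 1)    [combine like terms]
= (-414·n + 138·m·n - 252·m·n + 84·m²·n + 144·n² - 48·m·n² - 315 + 105·m - 603·m + 201·m² - 270·m² + 90·m³)·(-7·n - 1)    [distributive law]
= (-414·n - 114·m·n + 84·m²·n + 144·n² - 48·m·n² - 315 - 498·m - 69·m² + 90·m³)·(-7·n - 1)    [combine like terms]
= 2898·n² + 414·n + 798·m·n² + 114·m·n - 588·m²·n² - 84·m²·n - 1008·n³ - 144·n² + 336·m·n³ + 48·m·n² + 2205·n + 315 + 3486·m·n + 498·m + 483·m²·n + 69·m² - 630·m³·n - 90·m³    [distributive law]
= 2754·n² + 2619·n + 846·m·n² + 3600·m·n - 588·m²·n² + 399·m²·n - 1008·n³ + 336·m·n³ + 315 + 498·m + 69·m² - 630·m³·n - 90·m³    [combine like terms]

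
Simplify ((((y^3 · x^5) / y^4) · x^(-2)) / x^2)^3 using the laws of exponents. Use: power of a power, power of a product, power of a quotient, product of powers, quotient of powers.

x^3·y^(-3)

((((y^3 · x^5) / y^4) · x^(-2)) / x^2)^3
= ((((y^3 · x^5) / y^4) · x^(-2))^3) / ((x^2)^3)    [power of a quotient]
= ((((y^3 · x^5) / y^4)^3) · ((x^(-2))^3)) / ((x^2)^3)    [power of a product]
= ((((y^3 · x^5)^3) / ((y^4)^3)) · ((x^(-2))^3)) / ((x^2)^3)    [power of a quotient]
= (((((y^3)^3) · ((x^5)^3)) / ((y^4)^3)) · ((x^(-2))^3)) / ((x^2)^3)    [power of a product]
= (((y^9 · ((x^5)^3)) / ((y^4)^3)) · ((x^(-2))^3)) / ((x^2)^3)    [power of a power]
= (((y^9 · x^15) / ((y^4)^3)) · ((x^(-2))^3)) / ((x^2)^3)    [power of a power]
= (((y^9 · x^15) / y^12) · ((x^(-2))^3)) / ((x^2)^3)    [power of a power]
= (((y^9 · x^15) / y^12) · x^(-6)) / ((x^2)^3)    [power of a power]
= (((y^9 · x^15) / y^12) · x^(-6)) / x^6    [power of a power]
= x^3·y^(-3)    [quotient of powers; product of powers]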